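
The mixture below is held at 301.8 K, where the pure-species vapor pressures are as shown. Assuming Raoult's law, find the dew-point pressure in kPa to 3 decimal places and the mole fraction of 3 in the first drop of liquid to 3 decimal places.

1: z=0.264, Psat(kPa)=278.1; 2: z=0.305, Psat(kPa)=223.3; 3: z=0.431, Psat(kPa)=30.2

Pdew = 60.289 kPa, x_3 = 0.860

At the dew point ψ → 1, so Σzᵢ/Kᵢ = 1 with Kᵢ = Pᵢˢᵃᵗ/P ⇒ 1/P = Σzᵢ/Pᵢˢᵃᵗ.
1/P = 0.264/278.1 + 0.305/223.3 + 0.431/30.2 = 0.016587 ⇒ P = 60.289 kPa
xᵢ = zᵢP/Pᵢˢᵃᵗ ⇒ x_3 = 0.431·60.289/30.2 = 0.860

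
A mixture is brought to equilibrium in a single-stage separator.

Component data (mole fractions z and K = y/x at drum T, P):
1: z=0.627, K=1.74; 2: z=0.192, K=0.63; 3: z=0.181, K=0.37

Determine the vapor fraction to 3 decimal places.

Newton–Raphson from ψ = 0.45:
  ψ = 0.450: g = 0.1037, g' = -0.371 → ψ = 0.729
  ψ = 0.729: g = -0.0070, g' = -0.440 → ψ = 0.714
  ψ = 0.714: g = -0.0001, g' = -0.433 → ψ = 0.713
Converged at ψ = 0.713.

ψ = 0.713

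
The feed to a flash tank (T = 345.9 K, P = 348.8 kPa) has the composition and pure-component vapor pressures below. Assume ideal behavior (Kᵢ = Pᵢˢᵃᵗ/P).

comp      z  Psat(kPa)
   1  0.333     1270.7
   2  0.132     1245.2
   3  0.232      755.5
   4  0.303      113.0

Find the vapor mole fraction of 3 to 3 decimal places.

Raoult's law: Kᵢ = Pᵢˢᵃᵗ/P = Pᵢˢᵃᵗ/348.8.
  K_1 = 1270.7/348.8 = 3.64306, K_2 = 1245.2/348.8 = 3.56995, K_3 = 755.5/348.8 = 2.16600, K_4 = 113.0/348.8 = 0.32397
Let ψ = V/F and solve Σ zᵢ(Kᵢ−1)/(1+ψ(Kᵢ−1)) = 0.
Check two-phase: ΣzᵢKᵢ = 2.285 > 1 and Σzᵢ/Kᵢ = 1.171 > 1, so g(0) = 1.285 > 0 and g(1) = -0.171 < 0.
Newton iteration, ψ⁰ = 0.5:
  ψ = 0.500: g = 0.3890, g' = -1.040 → ψ = 0.874
  ψ = 0.874: g = 0.0039, g' = -1.199 → ψ = 0.877
Converged at ψ = 0.877.
Compositions from xᵢ = zᵢ/(1+ψ(Kᵢ−1)), yᵢ = Kᵢxᵢ:
  1: x = 0.100, y = 0.366
  2: x = 0.041, y = 0.145
  3: x = 0.115, y = 0.248
  4: x = 0.744, y = 0.241

y_3 = 0.248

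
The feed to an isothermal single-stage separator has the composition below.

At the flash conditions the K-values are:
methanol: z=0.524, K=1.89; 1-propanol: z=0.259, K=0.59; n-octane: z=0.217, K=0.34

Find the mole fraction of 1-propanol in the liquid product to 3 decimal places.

Rachford–Rice: g(ψ) = Σ zᵢ(Kᵢ−1)/(1+ψ(Kᵢ−1)) = 0.
Feasibility: ΣzᵢKᵢ = 1.217, Σzᵢ/Kᵢ = 1.354 — both > 1, two phases present.
Newton iteration, ψ⁰ = 0.46:
  ψ = 0.460: g = -0.0056, g' = -0.470 → ψ = 0.448
Converged at ψ = 0.448.
Compositions from xᵢ = zᵢ/(1+ψ(Kᵢ−1)), yᵢ = Kᵢxᵢ:
  methanol: x = 0.375, y = 0.708
  1-propanol: x = 0.317, y = 0.187
  n-octane: x = 0.308, y = 0.105

x_1-propanol = 0.317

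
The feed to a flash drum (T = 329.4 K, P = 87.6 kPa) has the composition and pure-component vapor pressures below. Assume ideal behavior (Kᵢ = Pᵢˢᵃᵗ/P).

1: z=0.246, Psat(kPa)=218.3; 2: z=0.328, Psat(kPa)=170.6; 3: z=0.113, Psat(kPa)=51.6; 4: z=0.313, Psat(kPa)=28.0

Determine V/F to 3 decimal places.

V/F = 0.558

Raoult's law: Kᵢ = Pᵢˢᵃᵗ/P = Pᵢˢᵃᵗ/87.6.
  K_1 = 218.3/87.6 = 2.49201, K_2 = 170.6/87.6 = 1.94749, K_3 = 51.6/87.6 = 0.58904, K_4 = 28.0/87.6 = 0.31963
Iterate (Newton) starting at V/F = 0.5:
  V/F = 0.500: g = 0.0399, g' = -0.678 → V/F = 0.559
  V/F = 0.559: g = -0.0005, g' = -0.698 → V/F = 0.558
Converged at V/F = 0.558.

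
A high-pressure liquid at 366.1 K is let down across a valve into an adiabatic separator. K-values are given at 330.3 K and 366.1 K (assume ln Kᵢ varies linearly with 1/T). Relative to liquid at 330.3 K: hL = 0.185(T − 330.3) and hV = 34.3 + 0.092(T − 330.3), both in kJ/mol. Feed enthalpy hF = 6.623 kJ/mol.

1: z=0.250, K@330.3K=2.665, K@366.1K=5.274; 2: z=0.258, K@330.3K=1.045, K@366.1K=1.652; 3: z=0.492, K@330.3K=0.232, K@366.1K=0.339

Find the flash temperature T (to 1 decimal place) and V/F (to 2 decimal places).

T = 336.7 K, V/F = 0.16

Adiabatic flash: solve Rachford–Rice at each trial T, then check hF = ψ·hV(T) + (1−ψ)·hL(T).
  T = 330.3 K: K = (2.665, 1.045, 0.232), RR gives ψ = 0.053, H_out = 1.825 kJ/mol
  T = 366.1 K: K = (5.274, 1.652, 0.339), RR gives ψ = 0.482, H_out = 21.548 kJ/mol
  T = 348.2 K: K = (3.815, 1.329, 0.283), RR gives ψ = 0.310, H_out = 13.413 kJ/mol
  T = 339.2 K: K = (3.201, 1.182, 0.257), RR gives ψ = 0.198, H_out = 8.264 kJ/mol
  T = 334.8 K: K = (2.927, 1.113, 0.244), RR gives ψ = 0.132, H_out = 5.299 kJ/mol
  T = 337.0 K: K = (3.062, 1.147, 0.251), RR gives ψ = 0.166, H_out = 6.828 kJ/mol
Linear interpolation between T = 334.8 (H_out = 5.299) and T = 337.0 (H_out = 6.828) on hF = 6.623 gives T ≈ 336.7 K, at which ψ = 0.16.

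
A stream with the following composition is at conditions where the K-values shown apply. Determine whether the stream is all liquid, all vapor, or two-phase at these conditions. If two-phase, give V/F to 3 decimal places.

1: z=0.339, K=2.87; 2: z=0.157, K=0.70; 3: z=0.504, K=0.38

two-phase, V/F = 0.264

ΣzᵢKᵢ = 1.274; Σzᵢ/Kᵢ = 1.669.
Both exceed 1, so a two-phase solution exists.
Let ψ = V/F and solve Σ zᵢ(Kᵢ−1)/(1+ψ(Kᵢ−1)) = 0.
Iterate (Newton) starting at ψ = 0.5:
  ψ = 0.500: g = -0.1807, g' = -0.743 → ψ = 0.257
  ψ = 0.257: g = 0.0055, g' = -0.832 → ψ = 0.264
Converged at ψ = 0.264.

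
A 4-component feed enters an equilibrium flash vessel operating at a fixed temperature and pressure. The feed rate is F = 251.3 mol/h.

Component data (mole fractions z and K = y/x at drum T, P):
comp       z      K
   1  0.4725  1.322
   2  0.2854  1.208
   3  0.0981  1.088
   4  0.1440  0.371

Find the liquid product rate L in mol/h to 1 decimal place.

L = 52.5 mol/h

Material balance + equilibrium reduce to Σ zᵢ(Kᵢ−1)/(1+V/F(Kᵢ−1)) = 0.
Check two-phase: ΣzᵢKᵢ = 1.1296 > 1 and Σzᵢ/Kᵢ = 1.0720 > 1, so g(0) = 0.1296 > 0 and g(1) = -0.0720 < 0.
Iterate (Newton) starting at V/F = 0.5:
  V/F = 0.5000: g = 0.06096, g' = -0.1684 → V/F = 0.8619
  V/F = 0.8619: g = -0.02038, g' = -0.3113 → V/F = 0.7965
  V/F = 0.7965: g = -0.00143, g' = -0.2696 → V/F = 0.7912
Converged at V/F = 0.7912.
Then V = V/F·F = 0.7912·251.3 = 198.8 mol/h and L = F − V = 52.5 mol/h.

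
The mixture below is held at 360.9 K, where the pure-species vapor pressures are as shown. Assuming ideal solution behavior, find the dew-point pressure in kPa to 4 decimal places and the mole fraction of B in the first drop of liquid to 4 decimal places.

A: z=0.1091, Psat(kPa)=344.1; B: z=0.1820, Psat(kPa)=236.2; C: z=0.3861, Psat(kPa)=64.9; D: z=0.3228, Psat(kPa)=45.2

At the dew point ψ → 1, so Σzᵢ/Kᵢ = 1 with Kᵢ = Pᵢˢᵃᵗ/P ⇒ 1/P = Σzᵢ/Pᵢˢᵃᵗ.
1/P = 0.1091/344.1 + 0.1820/236.2 + 0.3861/64.9 + 0.3228/45.2 = 0.0141783 ⇒ P = 70.5301 kPa
xᵢ = zᵢP/Pᵢˢᵃᵗ ⇒ x_B = 0.1820·70.5301/236.2 = 0.0543

Pdew = 70.5301 kPa, x_B = 0.0543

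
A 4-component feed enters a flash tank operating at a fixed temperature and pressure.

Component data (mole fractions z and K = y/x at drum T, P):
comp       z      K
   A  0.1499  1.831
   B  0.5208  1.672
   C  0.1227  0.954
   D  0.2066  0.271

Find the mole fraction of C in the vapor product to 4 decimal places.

Iterate (Newton) starting at ψ = 0.62:
  ψ = 0.6200: g = 0.04862, g' = -0.5281 → ψ = 0.7121
  ψ = 0.7121: g = -0.00405, g' = -0.6235 → ψ = 0.7056
  ψ = 0.7056: g = -0.00003, g' = -0.6152 → ψ = 0.7055
Converged at ψ = 0.7055.
Compositions from xᵢ = zᵢ/(1+ψ(Kᵢ−1)), yᵢ = Kᵢxᵢ:
  A: x = 0.0945, y = 0.1730
  B: x = 0.3533, y = 0.5907
  C: x = 0.1268, y = 0.1210
  D: x = 0.4254, y = 0.1153

y_C = 0.1210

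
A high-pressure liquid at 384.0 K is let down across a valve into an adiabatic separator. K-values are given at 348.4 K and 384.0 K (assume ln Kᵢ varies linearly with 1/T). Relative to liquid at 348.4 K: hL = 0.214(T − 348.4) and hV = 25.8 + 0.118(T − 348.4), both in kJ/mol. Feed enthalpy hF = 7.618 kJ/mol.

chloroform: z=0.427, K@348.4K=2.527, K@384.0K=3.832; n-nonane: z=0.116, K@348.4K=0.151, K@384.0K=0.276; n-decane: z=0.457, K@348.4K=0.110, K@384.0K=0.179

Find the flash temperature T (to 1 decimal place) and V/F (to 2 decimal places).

T = 360.6 K, V/F = 0.20

Adiabatic flash: solve Rachford–Rice at each trial T, then check hF = ψ·hV(T) + (1−ψ)·hL(T).
  T = 348.4 K: K = (2.527, 0.151, 0.110), RR gives ψ = 0.109, H_out = 2.813 kJ/mol
  T = 384.0 K: K = (3.832, 0.276, 0.179), RR gives ψ = 0.330, H_out = 15.006 kJ/mol
  T = 366.2 K: K = (3.143, 0.207, 0.142), RR gives ψ = 0.238, H_out = 9.543 kJ/mol
  T = 357.3 K: K = (2.826, 0.178, 0.125), RR gives ψ = 0.180, H_out = 6.403 kJ/mol
  T = 361.8 K: K = (2.984, 0.192, 0.134), RR gives ψ = 0.211, H_out = 8.036 kJ/mol
  T = 359.6 K: K = (2.906, 0.185, 0.130), RR gives ψ = 0.196, H_out = 7.251 kJ/mol
Linear interpolation between T = 359.6 (H_out = 7.251) and T = 361.8 (H_out = 8.036) on hF = 7.618 gives T ≈ 360.6 K, at which ψ = 0.20.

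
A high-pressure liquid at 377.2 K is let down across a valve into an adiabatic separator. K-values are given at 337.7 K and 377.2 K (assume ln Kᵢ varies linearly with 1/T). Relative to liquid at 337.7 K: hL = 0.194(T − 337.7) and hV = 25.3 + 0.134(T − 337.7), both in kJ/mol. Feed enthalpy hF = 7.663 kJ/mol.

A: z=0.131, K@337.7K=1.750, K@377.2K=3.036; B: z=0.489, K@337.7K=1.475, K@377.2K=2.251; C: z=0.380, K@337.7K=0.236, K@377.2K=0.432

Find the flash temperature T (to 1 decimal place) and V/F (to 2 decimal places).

T = 343.9 K, V/F = 0.26

Adiabatic flash: solve Rachford–Rice at each trial T, then check hF = ψ·hV(T) + (1−ψ)·hL(T).
  T = 337.7 K: K = (1.750, 1.475, 0.236), RR gives ψ = 0.097, H_out = 2.459 kJ/mol
  T = 377.2 K: K = (3.036, 2.251, 0.432), RR gives ψ = 0.817, H_out = 26.395 kJ/mol
  T = 357.4 K: K = (2.339, 1.843, 0.324), RR gives ψ = 0.511, H_out = 16.149 kJ/mol
  T = 347.5 K: K = (2.030, 1.653, 0.278), RR gives ψ = 0.335, H_out = 10.188 kJ/mol
  T = 342.6 K: K = (1.887, 1.563, 0.256), RR gives ψ = 0.228, H_out = 6.661 kJ/mol
  T = 345.1 K: K = (1.959, 1.608, 0.267), RR gives ψ = 0.285, H_out = 8.527 kJ/mol
  T = 343.9 K: K = (1.924, 1.586, 0.262), RR gives ψ = 0.259, H_out = 7.651 kJ/mol
Linear interpolation between T = 343.9 (H_out = 7.651) and T = 345.1 (H_out = 8.527) on hF = 7.663 gives T ≈ 343.9 K, at which ψ = 0.26.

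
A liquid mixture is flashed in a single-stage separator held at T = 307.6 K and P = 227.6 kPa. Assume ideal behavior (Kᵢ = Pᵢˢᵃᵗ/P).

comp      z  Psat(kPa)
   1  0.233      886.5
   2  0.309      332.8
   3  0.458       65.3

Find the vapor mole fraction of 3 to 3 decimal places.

y_3 = 0.179

Raoult's law: Kᵢ = Pᵢˢᵃᵗ/P = Pᵢˢᵃᵗ/227.6.
  K_1 = 886.5/227.6 = 3.89499, K_2 = 332.8/227.6 = 1.46221, K_3 = 65.3/227.6 = 0.28691
Let β = V/F and solve Σ zᵢ(Kᵢ−1)/(1+β(Kᵢ−1)) = 0.
g(0) = ΣzᵢKᵢ − 1 = 0.491 and g(1) = 1 − Σzᵢ/Kᵢ = -0.867, so a root lies in (0, 1).
Newton–Raphson from β = 0.61:
  β = 0.610: g = -0.2228, g' = -1.025 → β = 0.393
  β = 0.393: g = -0.0171, g' = -0.924 → β = 0.374
Converged at β = 0.374.
Compositions from xᵢ = zᵢ/(1+β(Kᵢ−1)), yᵢ = Kᵢxᵢ:
  1: x = 0.112, y = 0.436
  2: x = 0.263, y = 0.385
  3: x = 0.625, y = 0.179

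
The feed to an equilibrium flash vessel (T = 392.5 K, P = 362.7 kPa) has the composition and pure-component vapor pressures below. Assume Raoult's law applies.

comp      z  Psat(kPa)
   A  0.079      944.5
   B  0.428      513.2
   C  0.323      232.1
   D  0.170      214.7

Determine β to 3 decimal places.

β = 0.448

Raoult's law: Kᵢ = Pᵢˢᵃᵗ/P = Pᵢˢᵃᵗ/362.7.
  K_A = 944.5/362.7 = 2.60408, K_B = 513.2/362.7 = 1.41494, K_C = 232.1/362.7 = 0.63992, K_D = 214.7/362.7 = 0.59195
Material balance + equilibrium reduce to Σ zᵢ(Kᵢ−1)/(1+β(Kᵢ−1)) = 0.
Feasibility: ΣzᵢKᵢ = 1.119, Σzᵢ/Kᵢ = 1.125 — both > 1, two phases present.
Newton–Raphson from β = 0.5:
  β = 0.500: g = -0.0116, g' = -0.220 → β = 0.447
  β = 0.447: g = 0.0001, g' = -0.223 → β = 0.448
Converged at β = 0.448.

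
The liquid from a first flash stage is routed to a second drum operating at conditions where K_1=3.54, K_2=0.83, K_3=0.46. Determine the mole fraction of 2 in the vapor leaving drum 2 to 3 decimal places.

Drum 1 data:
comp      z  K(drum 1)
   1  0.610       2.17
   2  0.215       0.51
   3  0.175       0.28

Drum 1:
Let ψ₁ = V/F and solve Σ zᵢ(Kᵢ−1)/(1+ψ₁(Kᵢ−1)) = 0.
Check two-phase: ΣzᵢKᵢ = 1.482 > 1 and Σzᵢ/Kᵢ = 1.328 > 1, so g(0) = 0.482 > 0 and g(1) = -0.328 < 0.
Newton iteration, ψ₁⁰ = 0.5:
  ψ₁ = 0.500: g = 0.1139, g' = -0.644 → ψ₁ = 0.677
  ψ₁ = 0.677: g = -0.0050, g' = -0.721 → ψ₁ = 0.670
Converged at ψ₁ = 0.670.
Drum-1 compositions:
  1: x = 0.342, y = 0.742
  2: x = 0.320, y = 0.163
  3: x = 0.338, y = 0.095
Drum-2 feed = drum-1 liquid: z₂ = (0.3420, 0.3200, 0.3380).
Drum 2:
Iterate (Newton) starting at ψ₂ = 0.65:
  ψ₂ = 0.650: g = -0.0147, g' = -0.560 → ψ₂ = 0.624
Converged at ψ₂ = 0.624.
  1: x = 0.132, y = 0.468
  2: x = 0.358, y = 0.297
  3: x = 0.510, y = 0.234

y_2 (drum 2) = 0.297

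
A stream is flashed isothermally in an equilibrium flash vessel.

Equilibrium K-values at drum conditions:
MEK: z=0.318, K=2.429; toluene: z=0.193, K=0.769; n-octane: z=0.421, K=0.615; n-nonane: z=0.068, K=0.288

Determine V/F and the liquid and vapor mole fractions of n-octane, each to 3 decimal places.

Material balance + equilibrium reduce to Σ zᵢ(Kᵢ−1)/(1+V/F(Kᵢ−1)) = 0.
g(0) = ΣzᵢKᵢ − 1 = 0.199 and g(1) = 1 − Σzᵢ/Kᵢ = -0.303, so a root lies in (0, 1).
Newton–Raphson from V/F = 0.7:
  V/F = 0.700: g = -0.1444, g' = -0.431 → V/F = 0.365
  V/F = 0.365: g = -0.0040, g' = -0.440 → V/F = 0.356
Converged at V/F = 0.356.
Compositions from xᵢ = zᵢ/(1+V/F(Kᵢ−1)), yᵢ = Kᵢxᵢ:
  MEK: x = 0.211, y = 0.512
  toluene: x = 0.210, y = 0.162
  n-octane: x = 0.488, y = 0.300
  n-nonane: x = 0.091, y = 0.026

V/F = 0.356, x_n-octane = 0.488, y_n-octane = 0.300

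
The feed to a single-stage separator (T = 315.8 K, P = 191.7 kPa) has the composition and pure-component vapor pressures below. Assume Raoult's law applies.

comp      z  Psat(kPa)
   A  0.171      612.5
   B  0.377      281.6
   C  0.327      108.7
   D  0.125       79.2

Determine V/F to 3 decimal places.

V/F = 0.589

Raoult's law: Kᵢ = Pᵢˢᵃᵗ/P = Pᵢˢᵃᵗ/191.7.
  K_A = 612.5/191.7 = 3.19510, K_B = 281.6/191.7 = 1.46896, K_C = 108.7/191.7 = 0.56703, K_D = 79.2/191.7 = 0.41315
Rachford–Rice: g(V/F) = Σ zᵢ(Kᵢ−1)/(1+V/F(Kᵢ−1)) = 0.
g(0) = ΣzᵢKᵢ − 1 = 0.337 and g(1) = 1 − Σzᵢ/Kᵢ = -0.189, so a root lies in (0, 1).
Iterate (Newton) starting at V/F = 0.36:
  V/F = 0.360: g = 0.1002, g' = -0.473 → V/F = 0.572
  V/F = 0.572: g = 0.0073, g' = -0.419 → V/F = 0.589
Converged at V/F = 0.589.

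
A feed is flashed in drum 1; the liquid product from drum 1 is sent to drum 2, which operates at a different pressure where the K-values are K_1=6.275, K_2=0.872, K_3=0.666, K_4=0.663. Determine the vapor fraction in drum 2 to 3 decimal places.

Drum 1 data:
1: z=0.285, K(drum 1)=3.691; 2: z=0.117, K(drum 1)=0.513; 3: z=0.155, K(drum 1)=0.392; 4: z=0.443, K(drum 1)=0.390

V/F (drum 2) = 0.433

Drum 1:
Let ψ₁ = V/F and solve Σ zᵢ(Kᵢ−1)/(1+ψ₁(Kᵢ−1)) = 0.
Check two-phase: ΣzᵢKᵢ = 1.345 > 1 and Σzᵢ/Kᵢ = 1.837 > 1, so g(0) = 0.345 > 0 and g(1) = -0.837 < 0.
Newton–Raphson from ψ₁ = 0.64:
  ψ₁ = 0.640: g = -0.3986, g' = -0.934 → ψ₁ = 0.213
  ψ₁ = 0.213: g = 0.0047, g' = -1.161 → ψ₁ = 0.217
Converged at ψ₁ = 0.217.
Drum-1 compositions:
  1: x = 0.180, y = 0.664
  2: x = 0.131, y = 0.067
  3: x = 0.179, y = 0.070
  4: x = 0.511, y = 0.199
Drum-2 feed = drum-1 liquid: z₂ = (0.1798, 0.1309, 0.1786, 0.5107).
Drum 2:
Rachford–Rice: g(ψ₂) = Σ zᵢ(Kᵢ−1)/(1+ψ₂(Kᵢ−1)) = 0.
Check two-phase: ΣzᵢKᵢ = 1.700 > 1 and Σzᵢ/Kᵢ = 1.217 > 1, so g(0) = 0.700 > 0 and g(1) = -0.217 < 0.
Newton–Raphson from ψ₂ = 0.35:
  ψ₂ = 0.350: g = 0.0530, g' = -0.720 → ψ₂ = 0.424
  ψ₂ = 0.424: g = 0.0052, g' = -0.587 → ψ₂ = 0.433
Converged at ψ₂ = 0.433.
  1: x = 0.055, y = 0.344
  2: x = 0.139, y = 0.121
  3: x = 0.209, y = 0.139
  4: x = 0.598, y = 0.396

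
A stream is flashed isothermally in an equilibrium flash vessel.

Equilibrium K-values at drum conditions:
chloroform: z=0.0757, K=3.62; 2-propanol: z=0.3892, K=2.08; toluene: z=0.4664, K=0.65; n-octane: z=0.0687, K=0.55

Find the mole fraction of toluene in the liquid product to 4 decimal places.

x_toluene = 0.6621

Material balance + equilibrium reduce to Σ zᵢ(Kᵢ−1)/(1+ψ(Kᵢ−1)) = 0.
g(0) = ΣzᵢKᵢ − 1 = 0.4245 and g(1) = 1 − Σzᵢ/Kᵢ = -0.0505, so a root lies in (0, 1).
Newton iteration, ψ⁰ = 0.5:
  ψ = 0.5000: g = 0.12105, g' = -0.3959 → ψ = 0.8058
  ψ = 0.8058: g = 0.01265, g' = -0.3285 → ψ = 0.8442
  ψ = 0.8442: g = 0.00006, g' = -0.3259 → ψ = 0.8444
Converged at ψ = 0.8444.
Compositions from xᵢ = zᵢ/(1+ψ(Kᵢ−1)), yᵢ = Kᵢxᵢ:
  chloroform: x = 0.0236, y = 0.0853
  2-propanol: x = 0.2036, y = 0.4234
  toluene: x = 0.6621, y = 0.4303
  n-octane: x = 0.1108, y = 0.0609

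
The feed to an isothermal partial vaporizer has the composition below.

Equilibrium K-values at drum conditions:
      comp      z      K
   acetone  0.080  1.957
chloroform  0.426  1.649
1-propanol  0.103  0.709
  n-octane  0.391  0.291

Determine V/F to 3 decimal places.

Newton iteration, V/F⁰ = 0.5:
  V/F = 0.500: g = -0.2040, g' = -0.619 → V/F = 0.171
  V/F = 0.171: g = -0.0322, g' = -0.464 → V/F = 0.101
Converged at V/F = 0.101.

V/F = 0.101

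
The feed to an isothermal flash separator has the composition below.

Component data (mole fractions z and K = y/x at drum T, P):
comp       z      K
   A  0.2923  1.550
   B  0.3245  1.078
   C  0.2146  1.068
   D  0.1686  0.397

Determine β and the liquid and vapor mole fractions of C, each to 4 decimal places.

β = 0.5989, x_C = 0.2062, y_C = 0.2202

Material balance + equilibrium reduce to Σ zᵢ(Kᵢ−1)/(1+β(Kᵢ−1)) = 0.
Feasibility: ΣzᵢKᵢ = 1.0990, Σzᵢ/Kᵢ = 1.1152 — both > 1, two phases present.
Iterate (Newton) starting at β = 0.5:
  β = 0.5000: g = 0.01902, g' = -0.1828 → β = 0.6040
  β = 0.6040: g = -0.00104, g' = -0.2042 → β = 0.5989
Converged at β = 0.5989.
Compositions from xᵢ = zᵢ/(1+β(Kᵢ−1)), yᵢ = Kᵢxᵢ:
  A: x = 0.2199, y = 0.3408
  B: x = 0.3100, y = 0.3342
  C: x = 0.2062, y = 0.2202
  D: x = 0.2639, y = 0.1048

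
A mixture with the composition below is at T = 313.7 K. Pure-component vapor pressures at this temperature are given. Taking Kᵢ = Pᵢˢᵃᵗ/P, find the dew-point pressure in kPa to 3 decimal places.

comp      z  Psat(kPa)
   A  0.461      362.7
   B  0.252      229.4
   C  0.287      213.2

At the dew point ψ → 1, so Σzᵢ/Kᵢ = 1 with Kᵢ = Pᵢˢᵃᵗ/P ⇒ 1/P = Σzᵢ/Pᵢˢᵃᵗ.
1/P = 0.461/362.7 + 0.252/229.4 + 0.287/213.2 = 0.003716 ⇒ P = 269.129 kPa

Pdew = 269.129 kPa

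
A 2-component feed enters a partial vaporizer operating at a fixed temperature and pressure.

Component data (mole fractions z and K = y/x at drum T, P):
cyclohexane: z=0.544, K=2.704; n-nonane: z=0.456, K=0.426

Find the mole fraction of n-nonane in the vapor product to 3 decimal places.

y_n-nonane = 0.319

Binary case is linear: z₁(K₁−1)(1+V/F(K₂−1)) + z₂(K₂−1)(1+V/F(K₁−1)) = 0
⇒ V/F = [z₁(K₁−1)+z₂(K₂−1)] / [−(K₁−1)(K₂−1)] = 0.6652/0.9781 = 0.680
Compositions from xᵢ = zᵢ/(1+V/F(Kᵢ−1)), yᵢ = Kᵢxᵢ:
  cyclohexane: x = 0.252, y = 0.681
  n-nonane: x = 0.748, y = 0.319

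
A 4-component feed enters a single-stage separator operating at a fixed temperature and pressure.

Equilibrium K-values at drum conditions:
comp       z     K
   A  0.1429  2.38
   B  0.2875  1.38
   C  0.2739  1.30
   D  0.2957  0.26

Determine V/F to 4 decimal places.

V/F = 0.3678

Newton iteration, V/F⁰ = 0.5:
  V/F = 0.5000: g = -0.06738, g' = -0.5512 → V/F = 0.3778
  V/F = 0.3778: g = -0.00475, g' = -0.4812 → V/F = 0.3679
  V/F = 0.3679: g = -0.00002, g' = -0.4774 → V/F = 0.3678
Converged at V/F = 0.3678.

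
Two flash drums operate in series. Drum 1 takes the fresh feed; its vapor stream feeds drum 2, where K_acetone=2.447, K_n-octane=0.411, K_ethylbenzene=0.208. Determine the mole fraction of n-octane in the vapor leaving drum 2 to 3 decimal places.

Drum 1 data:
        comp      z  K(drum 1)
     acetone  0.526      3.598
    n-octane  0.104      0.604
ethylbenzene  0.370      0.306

Drum 1:
Let ψ₁ = V/F and solve Σ zᵢ(Kᵢ−1)/(1+ψ₁(Kᵢ−1)) = 0.
Feasibility: ΣzᵢKᵢ = 2.069, Σzᵢ/Kᵢ = 1.528 — both > 1, two phases present.
Newton–Raphson from ψ₁ = 0.44:
  ψ₁ = 0.440: g = 0.2181, g' = -1.166 → ψ₁ = 0.627
  ψ₁ = 0.627: g = 0.0104, g' = -1.101 → ψ₁ = 0.636
Converged at ψ₁ = 0.636.
Drum-1 compositions:
  acetone: x = 0.198, y = 0.713
  n-octane: x = 0.139, y = 0.084
  ethylbenzene: x = 0.663, y = 0.203
Drum-2 feed = drum-1 vapor: z₂ = (0.7132, 0.0840, 0.2028).
Drum 2:
Rachford–Rice: g(ψ₂) = Σ zᵢ(Kᵢ−1)/(1+ψ₂(Kᵢ−1)) = 0.
Check two-phase: ΣzᵢKᵢ = 1.822 > 1 and Σzᵢ/Kᵢ = 1.471 > 1, so g(0) = 0.822 > 0 and g(1) = -0.471 < 0.
Newton–Raphson from ψ₂ = 0.3:
  ψ₂ = 0.300: g = 0.4489, g' = -0.988 → ψ₂ = 0.754
  ψ₂ = 0.754: g = 0.0054, g' = -1.221 → ψ₂ = 0.759
Converged at ψ₂ = 0.759.
  acetone: x = 0.340, y = 0.832
  n-octane: x = 0.152, y = 0.062
  ethylbenzene: x = 0.508, y = 0.106

y_n-octane (drum 2) = 0.062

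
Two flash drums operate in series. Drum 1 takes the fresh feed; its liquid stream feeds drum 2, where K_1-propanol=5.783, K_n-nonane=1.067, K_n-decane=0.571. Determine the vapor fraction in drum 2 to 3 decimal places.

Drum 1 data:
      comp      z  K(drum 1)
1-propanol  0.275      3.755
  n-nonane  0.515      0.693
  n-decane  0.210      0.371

V/F (drum 2) = 0.729

Drum 1:
Let ψ₁ = V/F and solve Σ zᵢ(Kᵢ−1)/(1+ψ₁(Kᵢ−1)) = 0.
g(0) = ΣzᵢKᵢ − 1 = 0.467 and g(1) = 1 − Σzᵢ/Kᵢ = -0.382, so a root lies in (0, 1).
Iterate (Newton) starting at ψ₁ = 0.57:
  ψ₁ = 0.570: g = -0.1028, g' = -0.589 → ψ₁ = 0.396
  ψ₁ = 0.396: g = 0.0068, g' = -0.688 → ψ₁ = 0.405
Converged at ψ₁ = 0.405.
Drum-1 compositions:
  1-propanol: x = 0.130, y = 0.488
  n-nonane: x = 0.588, y = 0.408
  n-decane: x = 0.282, y = 0.105
Drum-2 feed = drum-1 liquid: z₂ = (0.1299, 0.5882, 0.2819).
Drum 2:
Let ψ₂ = V/F and solve Σ zᵢ(Kᵢ−1)/(1+ψ₂(Kᵢ−1)) = 0.
Check two-phase: ΣzᵢKᵢ = 1.540 > 1 and Σzᵢ/Kᵢ = 1.067 > 1, so g(0) = 0.540 > 0 and g(1) = -0.067 < 0.
Newton iteration, ψ₂⁰ = 0.49:
  ψ₂ = 0.490: g = 0.0709, g' = -0.351 → ψ₂ = 0.692
  ψ₂ = 0.692: g = 0.0099, g' = -0.267 → ψ₂ = 0.729
Converged at ψ₂ = 0.729.
  1-propanol: x = 0.029, y = 0.167
  n-nonane: x = 0.561, y = 0.598
  n-decane: x = 0.410, y = 0.234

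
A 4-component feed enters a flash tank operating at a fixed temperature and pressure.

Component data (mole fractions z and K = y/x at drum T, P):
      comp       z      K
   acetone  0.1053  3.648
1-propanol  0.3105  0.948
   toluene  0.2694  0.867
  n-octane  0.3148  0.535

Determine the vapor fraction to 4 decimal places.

Let ψ = V/F and solve Σ zᵢ(Kᵢ−1)/(1+ψ(Kᵢ−1)) = 0.
g(0) = ΣzᵢKᵢ − 1 = 0.0805 and g(1) = 1 − Σzᵢ/Kᵢ = -0.2555, so a root lies in (0, 1).
Newton iteration, ψ⁰ = 0.63:
  ψ = 0.6300: g = -0.15833, g' = -0.2464 → ψ = 0.0000
  ψ = 0.0000: g = 0.08048, g' = -0.8120 → ψ = 0.0991
  ψ = 0.0991: g = 0.01488, g' = -0.5438 → ψ = 0.1265
  ψ = 0.1265: g = 0.00066, g' = -0.4970 → ψ = 0.1278
Converged at ψ = 0.1278.

ψ = 0.1278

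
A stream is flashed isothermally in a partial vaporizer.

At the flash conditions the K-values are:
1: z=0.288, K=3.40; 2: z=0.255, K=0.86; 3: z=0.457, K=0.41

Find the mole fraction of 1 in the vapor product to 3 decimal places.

y_1 = 0.534

Material balance + equilibrium reduce to Σ zᵢ(Kᵢ−1)/(1+V/F(Kᵢ−1)) = 0.
Check two-phase: ΣzᵢKᵢ = 1.386 > 1 and Σzᵢ/Kᵢ = 1.496 > 1, so g(0) = 0.386 > 0 and g(1) = -0.496 < 0.
Iterate (Newton) starting at V/F = 0.5:
  V/F = 0.500: g = -0.1067, g' = -0.669 → V/F = 0.340
  V/F = 0.340: g = 0.0055, g' = -0.757 → V/F = 0.348
Converged at V/F = 0.348.
Compositions from xᵢ = zᵢ/(1+V/F(Kᵢ−1)), yᵢ = Kᵢxᵢ:
  1: x = 0.157, y = 0.534
  2: x = 0.268, y = 0.231
  3: x = 0.575, y = 0.236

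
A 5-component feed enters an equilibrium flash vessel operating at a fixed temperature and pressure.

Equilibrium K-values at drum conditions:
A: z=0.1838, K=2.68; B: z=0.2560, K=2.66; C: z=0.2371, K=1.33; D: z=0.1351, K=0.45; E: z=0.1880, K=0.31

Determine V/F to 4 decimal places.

Material balance + equilibrium reduce to Σ zᵢ(Kᵢ−1)/(1+V/F(Kᵢ−1)) = 0.
Feasibility: ΣzᵢKᵢ = 1.6080, Σzᵢ/Kᵢ = 1.2498 — both > 1, two phases present.
Newton–Raphson from V/F = 0.5:
  V/F = 0.5000: g = 0.16666, g' = -0.6693 → V/F = 0.7490
  V/F = 0.7490: g = -0.00594, g' = -0.7601 → V/F = 0.7412
Converged at V/F = 0.7412.

V/F = 0.7412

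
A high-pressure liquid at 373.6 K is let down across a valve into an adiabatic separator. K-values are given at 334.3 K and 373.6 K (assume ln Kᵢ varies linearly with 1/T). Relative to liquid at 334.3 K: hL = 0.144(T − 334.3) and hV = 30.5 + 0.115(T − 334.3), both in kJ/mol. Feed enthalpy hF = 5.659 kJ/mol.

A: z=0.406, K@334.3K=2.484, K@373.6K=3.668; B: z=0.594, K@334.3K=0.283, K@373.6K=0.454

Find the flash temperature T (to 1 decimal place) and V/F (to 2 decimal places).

Adiabatic flash: solve Rachford–Rice at each trial T, then check hF = ψ·hV(T) + (1−ψ)·hL(T).
  T = 334.3 K: K = (2.484, 0.283), RR gives ψ = 0.166, H_out = 5.062 kJ/mol
  T = 373.6 K: K = (3.668, 0.454), RR gives ψ = 0.521, H_out = 20.954 kJ/mol
  T = 354.0 K: K = (3.053, 0.363), RR gives ψ = 0.348, H_out = 13.264 kJ/mol
  T = 344.1 K: K = (2.760, 0.322), RR gives ψ = 0.261, H_out = 9.300 kJ/mol
  T = 339.2 K: K = (2.621, 0.302), RR gives ψ = 0.215, H_out = 7.236 kJ/mol
  T = 336.8 K: K = (2.553, 0.293), RR gives ψ = 0.192, H_out = 6.187 kJ/mol
  T = 335.6 K: K = (2.520, 0.288), RR gives ψ = 0.179, H_out = 5.652 kJ/mol
Linear interpolation between T = 335.6 (H_out = 5.652) and T = 336.8 (H_out = 6.187) on hF = 5.659 gives T ≈ 335.6 K, at which ψ = 0.18.

T = 335.6 K, V/F = 0.18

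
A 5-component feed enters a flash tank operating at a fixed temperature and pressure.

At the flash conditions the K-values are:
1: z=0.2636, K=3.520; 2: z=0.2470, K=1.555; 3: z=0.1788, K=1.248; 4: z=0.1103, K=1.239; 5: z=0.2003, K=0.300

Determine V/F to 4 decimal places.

Rachford–Rice: g(V/F) = Σ zᵢ(Kᵢ−1)/(1+V/F(Kᵢ−1)) = 0.
g(0) = ΣzᵢKᵢ − 1 = 0.7319 and g(1) = 1 − Σzᵢ/Kᵢ = -0.1337, so a root lies in (0, 1).
Newton–Raphson from V/F = 0.39:
  V/F = 0.3900: g = 0.31939, g' = -0.6773 → V/F = 0.8616
  V/F = 0.8616: g = 0.00735, g' = -0.8361 → V/F = 0.8704
  V/F = 0.8704: g = -0.00007, g' = -0.8533 → V/F = 0.8703
Converged at V/F = 0.8703.

V/F = 0.8703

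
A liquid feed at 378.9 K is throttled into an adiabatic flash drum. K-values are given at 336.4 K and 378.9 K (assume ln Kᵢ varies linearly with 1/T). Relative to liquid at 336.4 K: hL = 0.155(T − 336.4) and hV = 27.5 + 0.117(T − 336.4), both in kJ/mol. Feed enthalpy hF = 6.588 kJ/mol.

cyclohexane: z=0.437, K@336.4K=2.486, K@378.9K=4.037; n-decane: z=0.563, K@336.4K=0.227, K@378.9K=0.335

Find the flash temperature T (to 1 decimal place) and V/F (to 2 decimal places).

T = 340.0 K, V/F = 0.22

Adiabatic flash: solve Rachford–Rice at each trial T, then check hF = ψ·hV(T) + (1−ψ)·hL(T).
  T = 336.4 K: K = (2.486, 0.227), RR gives ψ = 0.186, H_out = 5.128 kJ/mol
  T = 378.9 K: K = (4.037, 0.335), RR gives ψ = 0.472, H_out = 18.799 kJ/mol
  T = 357.6 K: K = (3.212, 0.279), RR gives ψ = 0.351, H_out = 12.668 kJ/mol
  T = 347.0 K: K = (2.837, 0.252), RR gives ψ = 0.278, H_out = 9.177 kJ/mol
  T = 341.7 K: K = (2.658, 0.240), RR gives ψ = 0.235, H_out = 7.241 kJ/mol
  T = 339.0 K: K = (2.570, 0.233), RR gives ψ = 0.211, H_out = 6.190 kJ/mol
  T = 340.4 K: K = (2.616, 0.236), RR gives ψ = 0.224, H_out = 6.741 kJ/mol
Linear interpolation between T = 339.0 (H_out = 6.190) and T = 340.4 (H_out = 6.741) on hF = 6.588 gives T ≈ 340.0 K, at which ψ = 0.22.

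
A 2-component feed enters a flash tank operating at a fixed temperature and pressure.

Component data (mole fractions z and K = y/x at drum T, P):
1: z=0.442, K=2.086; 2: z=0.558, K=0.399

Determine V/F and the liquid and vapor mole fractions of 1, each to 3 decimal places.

Rachford–Rice: g(V/F) = Σ zᵢ(Kᵢ−1)/(1+V/F(Kᵢ−1)) = 0.
g(0) = ΣzᵢKᵢ − 1 = 0.145 and g(1) = 1 − Σzᵢ/Kᵢ = -0.610, so a root lies in (0, 1).
Iterate (Newton) starting at V/F = 0.32:
  V/F = 0.320: g = -0.0590, g' = -0.596 → V/F = 0.221
  V/F = 0.221: g = 0.0004, g' = -0.607 → V/F = 0.222
Converged at V/F = 0.222.
Compositions from xᵢ = zᵢ/(1+V/F(Kᵢ−1)), yᵢ = Kᵢxᵢ:
  1: x = 0.356, y = 0.743
  2: x = 0.644, y = 0.257

V/F = 0.222, x_1 = 0.356, y_1 = 0.743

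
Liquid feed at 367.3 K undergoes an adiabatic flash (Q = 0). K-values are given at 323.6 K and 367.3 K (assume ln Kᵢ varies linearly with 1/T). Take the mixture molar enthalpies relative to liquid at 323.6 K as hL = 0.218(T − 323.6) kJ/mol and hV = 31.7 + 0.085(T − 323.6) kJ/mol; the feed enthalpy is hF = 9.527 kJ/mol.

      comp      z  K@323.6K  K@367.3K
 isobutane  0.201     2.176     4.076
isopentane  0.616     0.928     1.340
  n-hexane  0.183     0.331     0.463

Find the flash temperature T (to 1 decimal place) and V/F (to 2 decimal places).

Adiabatic flash: solve Rachford–Rice at each trial T, then check hF = ψ·hV(T) + (1−ψ)·hL(T).
  T = 323.6 K: K = (2.176, 0.928, 0.331), RR gives ψ = 0.217, H_out = 6.884 kJ/mol
  T = 367.3 K: K = (4.076, 1.340, 0.463), RR gives ψ = 1.000, H_out = 35.414 kJ/mol
  T = 345.5 K: K = (3.040, 1.129, 0.396), RR gives ψ = 0.835, H_out = 28.818 kJ/mol
  T = 334.6 K: K = (2.588, 1.027, 0.363), RR gives ψ = 0.573, H_out = 19.733 kJ/mol
  T = 329.1 K: K = (2.377, 0.977, 0.347), RR gives ψ = 0.408, H_out = 13.840 kJ/mol
  T = 326.4 K: K = (2.277, 0.953, 0.339), RR gives ψ = 0.318, H_out = 10.567 kJ/mol
  T = 325.0 K: K = (2.226, 0.940, 0.335), RR gives ψ = 0.268, H_out = 8.763 kJ/mol
Linear interpolation between T = 325.0 (H_out = 8.763) and T = 326.4 (H_out = 10.567) on hF = 9.527 gives T ≈ 325.6 K, at which ψ = 0.29.

T = 325.6 K, V/F = 0.29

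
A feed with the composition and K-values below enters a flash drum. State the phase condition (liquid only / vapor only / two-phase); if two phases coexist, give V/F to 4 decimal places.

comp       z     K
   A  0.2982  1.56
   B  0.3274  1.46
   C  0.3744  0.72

ΣzᵢKᵢ = 1.2128; Σzᵢ/Kᵢ = 0.9354.
Since Σzᵢ/Kᵢ < 1 the mixture is above its dew point — single vapor phase.

vapor only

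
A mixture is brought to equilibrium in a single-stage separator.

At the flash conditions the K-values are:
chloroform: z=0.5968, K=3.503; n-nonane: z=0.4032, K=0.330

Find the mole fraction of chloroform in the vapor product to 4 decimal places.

y_chloroform = 0.7397

Rachford–Rice: g(ψ) = Σ zᵢ(Kᵢ−1)/(1+ψ(Kᵢ−1)) = 0.
Feasibility: ΣzᵢKᵢ = 2.2236, Σzᵢ/Kᵢ = 1.3922 — both > 1, two phases present.
Binary case is linear: z₁(K₁−1)(1+ψ(K₂−1)) + z₂(K₂−1)(1+ψ(K₁−1)) = 0
⇒ ψ = [z₁(K₁−1)+z₂(K₂−1)] / [−(K₁−1)(K₂−1)] = 1.22365/1.67701 = 0.7297
Compositions from xᵢ = zᵢ/(1+ψ(Kᵢ−1)), yᵢ = Kᵢxᵢ:
  chloroform: x = 0.2112, y = 0.7397
  n-nonane: x = 0.7888, y = 0.2603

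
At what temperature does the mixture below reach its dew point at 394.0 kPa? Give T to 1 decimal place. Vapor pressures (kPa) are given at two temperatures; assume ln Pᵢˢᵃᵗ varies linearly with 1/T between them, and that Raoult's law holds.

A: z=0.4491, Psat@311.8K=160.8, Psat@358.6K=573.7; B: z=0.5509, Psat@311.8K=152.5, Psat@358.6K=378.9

Dew-point temperature: Σzᵢ·P/Pᵢˢᵃᵗ(T) = 1. Interpolate ln Pᵢˢᵃᵗ = aᵢ + bᵢ/T.
  T = 311.8 K: ΣzᵢP/Pᵢˢᵃᵗ = 2.5237
  T = 358.6 K: ΣzᵢP/Pᵢˢᵃᵗ = 0.8813
  T = 335.2 K: ΣzᵢP/Pᵢˢᵃᵗ = 1.4320
  T = 346.9 K: ΣzᵢP/Pᵢˢᵃᵗ = 1.1133
  T = 352.8 K: ΣzᵢP/Pᵢˢᵃᵗ = 0.9874
  T = 349.9 K: ΣzᵢP/Pᵢˢᵃᵗ = 1.0468
Interpolating between 349.9 K and 352.8 K gives T ≈ 352.2 K.

T = 352.2 K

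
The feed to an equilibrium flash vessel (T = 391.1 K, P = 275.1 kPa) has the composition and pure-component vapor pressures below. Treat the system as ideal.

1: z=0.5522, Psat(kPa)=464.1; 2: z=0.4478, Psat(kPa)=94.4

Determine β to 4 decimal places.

β = 0.1889

Raoult's law: Kᵢ = Pᵢˢᵃᵗ/P = Pᵢˢᵃᵗ/275.1.
  K_1 = 464.1/275.1 = 1.687023, K_2 = 94.4/275.1 = 0.343148
Rachford–Rice: g(β) = Σ zᵢ(Kᵢ−1)/(1+β(Kᵢ−1)) = 0.
Feasibility: ΣzᵢKᵢ = 1.0852, Σzᵢ/Kᵢ = 1.6323 — both > 1, two phases present.
Newton iteration, β⁰ = 0.5:
  β = 0.5000: g = -0.15561, g' = -0.5728 → β = 0.2283
  β = 0.2283: g = -0.01810, g' = -0.4621 → β = 0.1892
  β = 0.1892: g = -0.00013, g' = -0.4561 → β = 0.1889
Converged at β = 0.1889.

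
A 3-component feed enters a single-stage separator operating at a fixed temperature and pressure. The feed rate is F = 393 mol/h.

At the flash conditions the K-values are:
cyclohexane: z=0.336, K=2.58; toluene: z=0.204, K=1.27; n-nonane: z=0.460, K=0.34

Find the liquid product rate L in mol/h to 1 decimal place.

L = 256.9 mol/h

Let β = V/F and solve Σ zᵢ(Kᵢ−1)/(1+β(Kᵢ−1)) = 0.
Check two-phase: ΣzᵢKᵢ = 1.282 > 1 and Σzᵢ/Kᵢ = 1.644 > 1, so g(0) = 0.282 > 0 and g(1) = -0.644 < 0.
Newton–Raphson from β = 0.5:
  β = 0.500: g = -0.1080, g' = -0.720 → β = 0.350
  β = 0.350: g = -0.0026, g' = -0.699 → β = 0.346
Converged at β = 0.346.
Then V = β·F = 0.3462·393 = 136.1 mol/h and L = F − V = 256.9 mol/h.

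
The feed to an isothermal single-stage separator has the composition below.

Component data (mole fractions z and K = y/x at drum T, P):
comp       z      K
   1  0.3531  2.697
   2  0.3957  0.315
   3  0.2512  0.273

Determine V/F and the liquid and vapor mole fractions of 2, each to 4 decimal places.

V/F = 0.1222, x_2 = 0.4319, y_2 = 0.1360

Rachford–Rice: g(V/F) = Σ zᵢ(Kᵢ−1)/(1+V/F(Kᵢ−1)) = 0.
Check two-phase: ΣzᵢKᵢ = 1.1455 > 1 and Σzᵢ/Kᵢ = 2.3073 > 1, so g(0) = 0.1455 > 0 and g(1) = -1.3073 < 0.
Newton–Raphson from V/F = 0.5:
  V/F = 0.5000: g = -0.37501, g' = -1.0548 → V/F = 0.1445
  V/F = 0.1445: g = -0.02365, g' = -1.0503 → V/F = 0.1220
  V/F = 0.1220: g = 0.00031, g' = -1.0790 → V/F = 0.1222
Converged at V/F = 0.1222.
Compositions from xᵢ = zᵢ/(1+V/F(Kᵢ−1)), yᵢ = Kᵢxᵢ:
  1: x = 0.2924, y = 0.7887
  2: x = 0.4319, y = 0.1360
  3: x = 0.2757, y = 0.0753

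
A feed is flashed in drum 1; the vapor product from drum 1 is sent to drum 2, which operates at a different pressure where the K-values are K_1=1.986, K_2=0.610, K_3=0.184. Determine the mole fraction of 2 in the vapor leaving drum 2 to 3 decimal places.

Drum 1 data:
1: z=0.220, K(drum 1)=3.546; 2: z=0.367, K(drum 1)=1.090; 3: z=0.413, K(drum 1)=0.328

Drum 1:
Iterate (Newton) starting at ψ₁ = 0.65:
  ψ₁ = 0.650: g = -0.2506, g' = -0.793 → ψ₁ = 0.334
  ψ₁ = 0.334: g = -0.0231, g' = -0.729 → ψ₁ = 0.302
  ψ₁ = 0.302: g = 0.0003, g' = -0.752 → ψ₁ = 0.303
Converged at ψ₁ = 0.303.
Drum-1 compositions:
  1: x = 0.124, y = 0.441
  2: x = 0.357, y = 0.389
  3: x = 0.519, y = 0.170
Drum-2 feed = drum-1 vapor: z₂ = (0.4405, 0.3894, 0.1701).
Drum 2:
Material balance + equilibrium reduce to Σ zᵢ(Kᵢ−1)/(1+ψ₂(Kᵢ−1)) = 0.
Feasibility: ΣzᵢKᵢ = 1.144, Σzᵢ/Kᵢ = 1.784 — both > 1, two phases present.
Iterate (Newton) starting at ψ₂ = 0.46:
  ψ₂ = 0.460: g = -0.1084, g' = -0.581 → ψ₂ = 0.273
  ψ₂ = 0.273: g = -0.0065, g' = -0.528 → ψ₂ = 0.261
Converged at ψ₂ = 0.261.
  1: x = 0.350, y = 0.696
  2: x = 0.434, y = 0.264
  3: x = 0.216, y = 0.040

y_2 (drum 2) = 0.264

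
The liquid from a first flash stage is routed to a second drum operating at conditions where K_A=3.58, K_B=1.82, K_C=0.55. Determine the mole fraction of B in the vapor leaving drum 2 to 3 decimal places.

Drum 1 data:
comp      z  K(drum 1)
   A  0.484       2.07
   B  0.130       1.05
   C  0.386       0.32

y_B (drum 2) = 0.144

Drum 1:
Newton iteration, ψ₁⁰ = 0.5:
  ψ₁ = 0.500: g = -0.0540, g' = -0.645 → ψ₁ = 0.416
  ψ₁ = 0.416: g = -0.0015, g' = -0.613 → ψ₁ = 0.414
Converged at ψ₁ = 0.414.
Drum-1 compositions:
  A: x = 0.335, y = 0.694
  B: x = 0.127, y = 0.134
  C: x = 0.537, y = 0.172
Drum-2 feed = drum-1 liquid: z₂ = (0.3354, 0.1274, 0.5372).
Drum 2:
Rachford–Rice: g(ψ₂) = Σ zᵢ(Kᵢ−1)/(1+ψ₂(Kᵢ−1)) = 0.
g(0) = ΣzᵢKᵢ − 1 = 0.728 and g(1) = 1 − Σzᵢ/Kᵢ = -0.140, so a root lies in (0, 1).
Iterate (Newton) starting at ψ₂ = 0.32:
  ψ₂ = 0.320: g = 0.2744, g' = -0.872 → ψ₂ = 0.635
  ψ₂ = 0.635: g = 0.0585, g' = -0.571 → ψ₂ = 0.737
  ψ₂ = 0.737: g = 0.0017, g' = -0.542 → ψ₂ = 0.740
Converged at ψ₂ = 0.740.
  A: x = 0.115, y = 0.413
  B: x = 0.079, y = 0.144
  C: x = 0.805, y = 0.443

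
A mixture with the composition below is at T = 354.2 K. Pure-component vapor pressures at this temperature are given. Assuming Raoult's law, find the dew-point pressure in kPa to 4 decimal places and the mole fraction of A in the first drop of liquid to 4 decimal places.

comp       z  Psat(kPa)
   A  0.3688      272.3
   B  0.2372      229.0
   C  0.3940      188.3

At the dew point ψ → 1, so Σzᵢ/Kᵢ = 1 with Kᵢ = Pᵢˢᵃᵗ/P ⇒ 1/P = Σzᵢ/Pᵢˢᵃᵗ.
1/P = 0.3688/272.3 + 0.2372/229.0 + 0.3940/188.3 = 0.0044826 ⇒ P = 223.0847 kPa
xᵢ = zᵢP/Pᵢˢᵃᵗ ⇒ x_A = 0.3688·223.0847/272.3 = 0.3021

Pdew = 223.0847 kPa, x_A = 0.3021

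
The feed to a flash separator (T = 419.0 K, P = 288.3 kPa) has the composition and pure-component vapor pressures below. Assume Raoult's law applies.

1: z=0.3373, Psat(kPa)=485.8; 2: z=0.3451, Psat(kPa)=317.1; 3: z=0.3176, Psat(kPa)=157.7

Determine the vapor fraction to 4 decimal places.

Raoult's law: Kᵢ = Pᵢˢᵃᵗ/P = Pᵢˢᵃᵗ/288.3.
  K_1 = 485.8/288.3 = 1.685050, K_2 = 317.1/288.3 = 1.099896, K_3 = 157.7/288.3 = 0.547000
Material balance + equilibrium reduce to Σ zᵢ(Kᵢ−1)/(1+ψ(Kᵢ−1)) = 0.
Check two-phase: ΣzᵢKᵢ = 1.1217 > 1 and Σzᵢ/Kᵢ = 1.0946 > 1, so g(0) = 0.1217 > 0 and g(1) = -0.0946 < 0.
Newton–Raphson from ψ = 0.3:
  ψ = 0.3000: g = 0.05865, g' = -0.1995 → ψ = 0.5940
  ψ = 0.5940: g = -0.00007, g' = -0.2050 → ψ = 0.5937
Converged at ψ = 0.5937.

ψ = 0.5937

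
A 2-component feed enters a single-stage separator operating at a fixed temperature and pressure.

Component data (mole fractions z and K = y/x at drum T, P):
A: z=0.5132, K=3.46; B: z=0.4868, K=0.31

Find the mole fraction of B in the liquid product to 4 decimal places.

Newton iteration, ψ⁰ = 0.56:
  ψ = 0.5600: g = -0.01643, g' = -1.1650 → ψ = 0.5459
Converged at ψ = 0.5459.
Compositions from xᵢ = zᵢ/(1+ψ(Kᵢ−1)), yᵢ = Kᵢxᵢ:
  A: x = 0.2190, y = 0.7579
  B: x = 0.7810, y = 0.2421

x_B = 0.7810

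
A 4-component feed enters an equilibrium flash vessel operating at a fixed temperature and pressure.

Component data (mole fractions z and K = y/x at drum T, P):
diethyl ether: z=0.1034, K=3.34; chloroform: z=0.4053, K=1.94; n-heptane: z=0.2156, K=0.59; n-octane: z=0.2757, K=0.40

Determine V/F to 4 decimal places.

V/F = 0.5425

Material balance + equilibrium reduce to Σ zᵢ(Kᵢ−1)/(1+V/F(Kᵢ−1)) = 0.
g(0) = ΣzᵢKᵢ − 1 = 0.3691 and g(1) = 1 − Σzᵢ/Kᵢ = -0.2945, so a root lies in (0, 1).
Newton iteration, V/F⁰ = 0.5:
  V/F = 0.5000: g = 0.02317, g' = -0.5459 → V/F = 0.5424
  V/F = 0.5424: g = 0.00003, g' = -0.5451 → V/F = 0.5425
Converged at V/F = 0.5425.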